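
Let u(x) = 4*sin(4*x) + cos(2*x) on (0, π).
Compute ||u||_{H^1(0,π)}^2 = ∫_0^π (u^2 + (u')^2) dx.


||u||_{H^1(0,π)}^2 = 277*π/2

u'(x) = -2*sin(2*x) + 16*cos(4*x).
Expand u² and (u')² and integrate term by term on (0, π), using: for integers n ≥ 1, ∫_0^π sin²(nx) dx = ∫_0^π cos²(nx) dx = π/2; for n ≠ n', ∫_0^π sin(nx)sin(n'x) dx = ∫_0^π cos(nx)cos(n'x) dx = 0; and by product-to-sum, ∫_0^π sin(nx)cos(n'x) dx = ½∫_0^π [sin((n+n')x) + sin((n−n')x)] dx, which is 0 when n+n' is even and 2n/(n²−n'²) when n+n' is odd (it need not vanish on (0, π)).
  u² squared terms: (4)²·∫sin(4x)² dx = 16·π/2 = 8*π;  (1)²·∫cos(2x)² dx = 1·π/2 = π/2.
  u² cross terms: 2·(4)·(1)·∫sin(4x)·cos(2x) dx = 8·(0) = 0.
  So ∫_0^π u² dx = 8*π + π/2 + 0 = 17*π/2.
  (u')² squared terms: (-2)²·∫sin(2x)² dx = 4·π/2 = 2*π;  (16)²·∫cos(4x)² dx = 256·π/2 = 128*π.
  (u')² cross terms: 2·(-2)·(16)·∫sin(2x)·cos(4x) dx = -64·(0) = 0.
  So ∫_0^π (u')² dx = 2*π + 128*π + 0 = 130*π.
||u||_{H^1}^2 = (17*π/2) + (130*π) = 277*π/2.


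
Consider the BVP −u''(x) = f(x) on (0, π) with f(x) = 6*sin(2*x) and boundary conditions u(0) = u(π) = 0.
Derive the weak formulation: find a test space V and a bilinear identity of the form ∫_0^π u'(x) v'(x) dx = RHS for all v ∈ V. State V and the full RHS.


V = H^1_0(0, π) (so v(0) = v(π) = 0); weak form: ∫_0^π u'v' dx = ∫_0^π (6*sin(2*x)) v dx for all v ∈ V.

Multiply both sides by a test function v and integrate from 0 to π:
  ∫_0^π −u''(x) v(x) dx = ∫_0^π f(x) v(x) dx.
Integrate the LHS by parts once:
  ∫_0^π −u'' v dx = −[u'(x) v(x)]_0^π + ∫_0^π u'(x) v'(x) dx.
Thus ∫_0^π u'(x) v'(x) dx = ∫_0^π f(x) v(x) dx + [u'(x) v(x)]_0^π.
Choose V so that boundary terms are either known or forced to vanish.
u is Dirichlet: u(0) = u(π) = 0. Let V = H^1_0(0, π); then v(0) = v(π) = 0, and [u' v]_0^π = 0.
Weak formulation: find u (satisfying any essential BC) such that ∫_0^π u'(x) v'(x) dx = ∫_0^π f v dx for all v ∈ V.
Substituting f(x) = 6*sin(2*x), the right-hand side is ∫_0^π (6*sin(2*x)) v dx.


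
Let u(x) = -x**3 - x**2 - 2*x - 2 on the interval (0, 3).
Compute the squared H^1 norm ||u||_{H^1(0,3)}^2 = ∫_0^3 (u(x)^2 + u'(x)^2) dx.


||u||_{H^1}^2 = 68349/35

The H^1 norm (squared) on an interval (0, L) is
  ||u||_{H^1}^2 = ∫_0^L u(x)^2 dx + ∫_0^L u'(x)^2 dx.
Compute u'(x) = -3*x**2 - 2*x - 2.
Then u(x)^2 = x**6 + 2*x**5 + 5*x**4 + 8*x**3 + 8*x**2 + 8*x + 4 and u'(x)^2 = 9*x**4 + 12*x**3 + 16*x**2 + 8*x + 4.
Integrate each monomial from 0 to 3 using ∫_0^3 c·x^n dx = c·3^(n+1)/(n+1):
  ∫_0^3 u(x)^2 dx = ∫_0^3 (x^6 + 2*x^5 + 5*x^4 + 8*x^3 + 8*x^2 + 8*x + 4) dx. Term by term:
    ∫_0^3 x^6 dx = 2187/7;  ∫_0^3 2*x^5 dx = 243;  ∫_0^3 5*x^4 dx = 243;
    ∫_0^3 8*x^3 dx = 162;  ∫_0^3 8*x^2 dx = 72;  ∫_0^3 8*x dx = 36;
    ∫_0^3 4 dx = 12.
  Sum: 2187/7 + 243 + 243 + 162 + 72 + 36 + 12 = 7563/7.
  ∫_0^3 u'(x)^2 dx = ∫_0^3 (9*x^4 + 12*x^3 + 16*x^2 + 8*x + 4) dx. Term by term:
    ∫_0^3 9*x^4 dx = 2187/5;  ∫_0^3 12*x^3 dx = 243;  ∫_0^3 16*x^2 dx = 144;
    ∫_0^3 8*x dx = 36;  ∫_0^3 4 dx = 12.
  Sum: 2187/5 + 243 + 144 + 36 + 12 = 4362/5.
Adding: ||u||_{H^1}^2 = 7563/7 + 4362/5 = 68349/35.


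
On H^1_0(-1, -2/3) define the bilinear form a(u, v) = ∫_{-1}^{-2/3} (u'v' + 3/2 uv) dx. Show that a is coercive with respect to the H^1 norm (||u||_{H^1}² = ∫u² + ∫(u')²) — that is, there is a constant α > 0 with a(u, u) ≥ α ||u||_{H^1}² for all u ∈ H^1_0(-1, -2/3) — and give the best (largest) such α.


α = 1

Coercivity of a(·,·) on H^1_0(-1, -2/3) means a(u, u) ≥ α ||u||_{H^1}² for every u ∈ H^1_0.
The interval has length L = 1/3, and Poincaré/coercivity depend only on L. Here a(u, u) = ∫(u')² + (3/2)·∫u².
Here c = 3/2 ≥ 1, so a(u,u) = ∫(u')² + c∫u² ≥ ∫(u')² + ∫u² = ||u||_{H^1}², i.e. α = 1 works. No larger α is possible: a(u,u) ≥ α||u||_{H^1}² means (1−α)∫(u')² ≥ (α−c)∫u², and for the modes u_n = sin(nπ(x−x₀)/L) (x₀ the left endpoint) one has ∫u_n²/∫(u_n')² = (L/(nπ))² → 0, so a(u_n,u_n)/||u_n||_{H^1}² → 1. Hence the optimal constant is α = 1.
Therefore α = 1.


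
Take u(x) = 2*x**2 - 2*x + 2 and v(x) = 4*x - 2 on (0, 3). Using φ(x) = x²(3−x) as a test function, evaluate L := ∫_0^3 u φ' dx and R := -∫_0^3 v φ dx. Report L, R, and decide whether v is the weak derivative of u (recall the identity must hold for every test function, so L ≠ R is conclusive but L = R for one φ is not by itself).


LHS = -351/10, RHS = -351/10. Yes, v = u' weakly.

u(x) = 2*x**2 - 2*x + 2, classical derivative u'(x) = 4*x - 2.
φ(x) = x²(3−x), so φ'(x) = 3*x*(2 - x).
Note φ(0) = φ(3) = 0, so the boundary term u·φ vanishes.
LHS = ∫_0^3 u(x) φ'(x) dx = ∫_0^3 (-6*x^4 + 18*x^3 - 18*x^2 + 12*x) dx. Term by term:
  ∫_0^3 -6*x^4 dx = -1458/5;  ∫_0^3 18*x^3 dx = 729/2;  ∫_0^3 -18*x^2 dx = -162;
  ∫_0^3 12*x dx = 54.
Sum: -1458/5 + 729/2 − 162 + 54 = -351/10.
So LHS = -351/10.
∫_0^3 v(x) φ(x) dx = ∫_0^3 (-4*x^4 + 14*x^3 - 6*x^2) dx. Term by term:
  ∫_0^3 -4*x^4 dx = -972/5;  ∫_0^3 14*x^3 dx = 567/2;  ∫_0^3 -6*x^2 dx = -54.
Sum: -972/5 + 567/2 − 54 = 351/10.
So RHS = -∫_0^3 v(x) φ(x) dx = -351/10.
LHS = RHS, so the identity holds for this test φ.
Moreover u is smooth here and v(x) = u'(x) = 4*x - 2 pointwise, so the identity holds for every test function. Hence v is the weak derivative of u.


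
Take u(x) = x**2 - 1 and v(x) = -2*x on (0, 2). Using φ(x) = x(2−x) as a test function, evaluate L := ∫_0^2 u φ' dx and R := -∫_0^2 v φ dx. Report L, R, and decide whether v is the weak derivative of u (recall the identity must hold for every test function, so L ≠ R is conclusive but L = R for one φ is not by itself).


LHS = -8/3, RHS = 8/3. No, v is not the weak derivative of u.

u(x) = x**2 - 1, classical derivative u'(x) = 2*x.
φ(x) = x(2−x), so φ'(x) = 2 - 2*x.
Note φ(0) = φ(2) = 0, so the boundary term u·φ vanishes.
LHS = ∫_0^2 u(x) φ'(x) dx = ∫_0^2 (-2*x^3 + 2*x^2 + 2*x - 2) dx. Term by term:
  ∫_0^2 -2*x^3 dx = -8;  ∫_0^2 2*x^2 dx = 16/3;  ∫_0^2 2*x dx = 4;
  ∫_0^2 -2 dx = -4.
Sum: -8 + 16/3 + 4 − 4 = -8/3.
So LHS = -8/3.
∫_0^2 v(x) φ(x) dx = ∫_0^2 (2*x^3 - 4*x^2) dx. Term by term:
  ∫_0^2 2*x^3 dx = 8;  ∫_0^2 -4*x^2 dx = -32/3.
Sum: 8 − 32/3 = -8/3.
So RHS = -∫_0^2 v(x) φ(x) dx = 8/3.
LHS − RHS = -16/3 ≠ 0, so the identity fails.
(For a valid weak derivative the identity must hold for EVERY test function, in particular this one. The failure shows v is NOT the weak derivative of u.)
Correct weak derivative would be u'(x) = 2*x.


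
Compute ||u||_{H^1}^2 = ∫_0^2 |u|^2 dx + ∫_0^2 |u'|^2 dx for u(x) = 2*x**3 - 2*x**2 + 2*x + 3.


||u||_{H^1}^2 = 7782/35

The H^1 norm (squared) on an interval (0, L) is
  ||u||_{H^1}^2 = ∫_0^L u(x)^2 dx + ∫_0^L u'(x)^2 dx.
Compute u'(x) = 6*x**2 - 4*x + 2.
Then u(x)^2 = 4*x**6 - 8*x**5 + 12*x**4 + 4*x**3 - 8*x**2 + 12*x + 9 and u'(x)^2 = 36*x**4 - 48*x**3 + 40*x**2 - 16*x + 4.
Integrate each monomial from 0 to 2 using ∫_0^2 c·x^n dx = c·2^(n+1)/(n+1):
  ∫_0^2 u(x)^2 dx = ∫_0^2 (4*x^6 - 8*x^5 + 12*x^4 + 4*x^3 - 8*x^2 + 12*x + 9) dx. Term by term:
    ∫_0^2 4*x^6 dx = 512/7;  ∫_0^2 -8*x^5 dx = -256/3;  ∫_0^2 12*x^4 dx = 384/5;
    ∫_0^2 4*x^3 dx = 16;  ∫_0^2 -8*x^2 dx = -64/3;  ∫_0^2 12*x dx = 24;
    ∫_0^2 9 dx = 18.
  Sum: 512/7 − 256/3 + 384/5 + 16 − 64/3 + 24 + 18 = 10634/105.
  ∫_0^2 u'(x)^2 dx = ∫_0^2 (36*x^4 - 48*x^3 + 40*x^2 - 16*x + 4) dx. Term by term:
    ∫_0^2 36*x^4 dx = 1152/5;  ∫_0^2 -48*x^3 dx = -192;  ∫_0^2 40*x^2 dx = 320/3;
    ∫_0^2 -16*x dx = -32;  ∫_0^2 4 dx = 8.
  Sum: 1152/5 − 192 + 320/3 − 32 + 8 = 1816/15.
Adding: ||u||_{H^1}^2 = 10634/105 + 1816/15 = 7782/35.


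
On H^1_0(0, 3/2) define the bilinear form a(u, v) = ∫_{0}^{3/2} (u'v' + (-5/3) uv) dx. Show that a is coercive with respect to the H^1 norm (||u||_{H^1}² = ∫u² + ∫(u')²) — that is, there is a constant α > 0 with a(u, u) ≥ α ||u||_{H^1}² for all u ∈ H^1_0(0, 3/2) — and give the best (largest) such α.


α = (-15 + 4*π^2)/(9 + 4*π^2)

Coercivity of a(·,·) on H^1_0(0, 3/2) means a(u, u) ≥ α ||u||_{H^1}² for every u ∈ H^1_0.
The interval has length L = 3/2, and Poincaré/coercivity depend only on L. Here a(u, u) = ∫(u')² + (-5/3)·∫u².
Here c = -5/3 < 0 with |c| < (π/L)² = 4*π^2/9, so coercivity still holds. The condition a(u,u) ≥ α||u||_{H^1}² reads (1−α)∫(u')² ≥ (α−c)∫u². Any admissible α is ≤ 1 (rapidly oscillating u have ∫u²/∫(u')² → 0), and α = 1 would force 0 ≥ (1−c)∫u², impossible since c < 1; so 1−α > 0. By the sharp Poincaré inequality on H^1_0 of an interval of length L, ∫(u')² ≥ (π/L)²∫u² with equality for the first sine mode sin(π(x−x₀)/L) (x₀ the left endpoint), so the inequality holds for all u iff (1−α)(π/L)² ≥ α − c, i.e. α ≤ ((π/L)² + c)/((π/L)² + 1) = (1 + c(L/π)²)/(1 + (L/π)²). (Direct route, valid since c ≤ 0: Poincaré gives c∫u² ≥ c(L/π)²∫(u')², so a(u,u) ≥ (1 + c(L/π)²)∫(u')², while ||u||_{H^1}² ≤ (1 + (L/π)²)∫(u')²; dividing yields the same α.) With (π/L)² = 4*π^2/9 and c = -5/3, the largest admissible constant is α = ((π/L)² + c)/((π/L)² + 1).
Simplifying, α = (-15 + 4*π^2)/(9 + 4*π^2).


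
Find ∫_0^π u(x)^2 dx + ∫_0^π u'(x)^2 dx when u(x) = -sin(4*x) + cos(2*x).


||u||_{H^1(0,π)}^2 = 11*π

u'(x) = -2*sin(2*x) - 4*cos(4*x).
Expand u² and (u')² and integrate term by term on (0, π), using: for integers n ≥ 1, ∫_0^π sin²(nx) dx = ∫_0^π cos²(nx) dx = π/2; for n ≠ n', ∫_0^π sin(nx)sin(n'x) dx = ∫_0^π cos(nx)cos(n'x) dx = 0; and by product-to-sum, ∫_0^π sin(nx)cos(n'x) dx = ½∫_0^π [sin((n+n')x) + sin((n−n')x)] dx, which is 0 when n+n' is even and 2n/(n²−n'²) when n+n' is odd (it need not vanish on (0, π)).
  u² squared terms: (-1)²·∫sin(4x)² dx = 1·π/2 = π/2;  (1)²·∫cos(2x)² dx = 1·π/2 = π/2.
  u² cross terms: 2·(-1)·(1)·∫sin(4x)·cos(2x) dx = -2·(0) = 0.
  So ∫_0^π u² dx = π/2 + π/2 + 0 = π.
  (u')² squared terms: (-4)²·∫cos(4x)² dx = 16·π/2 = 8*π;  (-2)²·∫sin(2x)² dx = 4·π/2 = 2*π.
  (u')² cross terms: 2·(-4)·(-2)·∫cos(4x)·sin(2x) dx = 16·(0) = 0.
  So ∫_0^π (u')² dx = 8*π + 2*π + 0 = 10*π.
||u||_{H^1}^2 = (π) + (10*π) = 11*π.


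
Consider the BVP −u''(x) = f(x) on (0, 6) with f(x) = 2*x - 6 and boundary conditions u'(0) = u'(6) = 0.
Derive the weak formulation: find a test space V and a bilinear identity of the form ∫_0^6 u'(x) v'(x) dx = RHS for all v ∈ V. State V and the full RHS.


V = H^1(0, 6) (no boundary constraint on v; u is determined up to an additive constant); weak form: ∫_0^6 u'v' dx = ∫_0^6 (2*x - 6) v dx for all v ∈ V.

Multiply both sides by a test function v and integrate from 0 to 6:
  ∫_0^6 −u''(x) v(x) dx = ∫_0^6 f(x) v(x) dx.
Integrate the LHS by parts once:
  ∫_0^6 −u'' v dx = −[u'(x) v(x)]_0^6 + ∫_0^6 u'(x) v'(x) dx.
Thus ∫_0^6 u'(x) v'(x) dx = ∫_0^6 f(x) v(x) dx + [u'(x) v(x)]_0^6.
Choose V so that boundary terms are either known or forced to vanish.
u has homogeneous Neumann: u'(0) = u'(6) = 0. So [u' v]_0^6 = 0·v(6) − 0·v(0) = 0 for any v; take V = H^1(0, 6).
Weak formulation: find u (satisfying any essential BC) such that ∫_0^6 u'(x) v'(x) dx = ∫_0^6 f v dx for all v ∈ V (homogeneous Neumann, so boundary terms vanish).
Substituting f(x) = 2*x - 6, the right-hand side is ∫_0^6 (2*x - 6) v dx.
Compatibility check (pure Neumann): taking v ≡ 1 ∈ V gives 0 = ∫_0^6 f dx + (0) − (0), i.e. ∫_0^6 f dx must equal u'(0) − u'(6) = 0. Indeed ∫_0^6 (2*x - 6) dx = 0, so the data are compatible. The solution is then unique only up to an additive constant (fix it e.g. by requiring ∫_0^6 u dx = 0).


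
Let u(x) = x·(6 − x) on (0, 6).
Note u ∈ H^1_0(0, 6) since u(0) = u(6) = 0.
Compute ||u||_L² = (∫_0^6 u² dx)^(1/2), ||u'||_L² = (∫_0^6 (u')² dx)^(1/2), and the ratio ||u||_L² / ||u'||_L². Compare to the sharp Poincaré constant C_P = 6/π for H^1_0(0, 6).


||u||_L² / ||u'||_L² = 3*sqrt(10)/5 < C_P = 6/π.

u(x) = x·(6 − x), so u'(x) = 6 - 2*x.
u(x) = x·(6 − x) vanishes at x = 0 and x = 6, so u ∈ H^1_0(0, 6). Differentiate via the product rule and integrate the resulting polynomials term by term.
  ∫_0^6 u² dx = ∫_0^6 (x^4 - 12*x^3 + 36*x^2) dx. Term by term:
    ∫_0^6 x^4 dx = 7776/5;  ∫_0^6 -12*x^3 dx = -3888;  ∫_0^6 36*x^2 dx = 2592.
  Sum: 7776/5 − 3888 + 2592 = 1296/5.
  ∫_0^6 (u')² dx = ∫_0^6 (4*x^2 - 24*x + 36) dx. Term by term:
    ∫_0^6 4*x^2 dx = 288;  ∫_0^6 -24*x dx = -432;  ∫_0^6 36 dx = 216.
  Sum: 288 − 432 + 216 = 72.
∫_0^6 u² dx = 1296/5, so ||u||_L² = 36*sqrt(5)/5.
∫_0^6 (u')² dx = 72, so ||u'||_L² = 6*sqrt(2).
Ratio ||u||_L² / ||u'||_L² = 3*sqrt(10)/5.
Sharp Poincaré constant on H^1_0(0, 6) is C_P = L/π = 6/π, achieved by sin(π/6·x).
A polynomial bump cannot attain the sharp Poincaré constant (only the first sine eigenfunction does), so the ratio is strictly less than C_P, consistent with ||u||_L² ≤ C_P ||u'||_L².


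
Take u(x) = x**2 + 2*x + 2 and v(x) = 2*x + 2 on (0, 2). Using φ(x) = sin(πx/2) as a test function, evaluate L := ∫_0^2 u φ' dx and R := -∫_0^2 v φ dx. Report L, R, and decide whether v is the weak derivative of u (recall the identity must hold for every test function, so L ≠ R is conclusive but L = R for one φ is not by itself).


LHS = -16/π, RHS = -16/π. Yes, v = u' weakly.

u(x) = x**2 + 2*x + 2, classical derivative u'(x) = 2*x + 2.
φ(x) = sin(πx/2), so φ'(x) = π*cos(π*x/2)/2.
Note φ(0) = φ(2) = 0, so the boundary term u·φ vanishes.
LHS = ∫_0^2 u(x) φ'(x) dx = ∫_0^2 (π*x^2*cos(π*x/2)/2 + π*x*cos(π*x/2) + π*cos(π*x/2)) dx. Term by term:
  ∫_0^2 π*cos(π*x/2) dx = 0;  ∫_0^2 π*x*cos(π*x/2) dx = -8/π;  ∫_0^2 π*x^2*cos(π*x/2)/2 dx = -8/π.
Sum: 0 − 8/π − 8/π = -16/π.
So LHS = -16/π.
∫_0^2 v(x) φ(x) dx = ∫_0^2 (2*x*sin(π*x/2) + 2*sin(π*x/2)) dx. Term by term:
  ∫_0^2 2*sin(π*x/2) dx = 8/π;  ∫_0^2 2*x*sin(π*x/2) dx = 8/π.
Sum: 8/π + 8/π = 16/π.
So RHS = -∫_0^2 v(x) φ(x) dx = -16/π.
LHS = RHS, so the identity holds for this test φ.
Moreover u is smooth here and v(x) = u'(x) = 2*x + 2 pointwise, so the identity holds for every test function. Hence v is the weak derivative of u.


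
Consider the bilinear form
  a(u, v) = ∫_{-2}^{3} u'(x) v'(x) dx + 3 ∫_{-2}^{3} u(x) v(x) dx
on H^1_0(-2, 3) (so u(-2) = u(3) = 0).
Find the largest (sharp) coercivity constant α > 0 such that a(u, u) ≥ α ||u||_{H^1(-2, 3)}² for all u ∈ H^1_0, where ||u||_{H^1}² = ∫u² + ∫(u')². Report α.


α = 1

Coercivity of a(·,·) on H^1_0(-2, 3) means a(u, u) ≥ α ||u||_{H^1}² for every u ∈ H^1_0.
The interval has length L = 5, and Poincaré/coercivity depend only on L. Here a(u, u) = ∫(u')² + (3)·∫u².
Here c = 3 ≥ 1, so a(u,u) = ∫(u')² + c∫u² ≥ ∫(u')² + ∫u² = ||u||_{H^1}², i.e. α = 1 works. No larger α is possible: a(u,u) ≥ α||u||_{H^1}² means (1−α)∫(u')² ≥ (α−c)∫u², and for the modes u_n = sin(nπ(x−x₀)/L) (x₀ the left endpoint) one has ∫u_n²/∫(u_n')² = (L/(nπ))² → 0, so a(u_n,u_n)/||u_n||_{H^1}² → 1. Hence the optimal constant is α = 1.
Therefore α = 1.


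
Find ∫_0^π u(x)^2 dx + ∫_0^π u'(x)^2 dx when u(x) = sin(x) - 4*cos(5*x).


||u||_{H^1(0,π)}^2 = 209*π

u'(x) = 20*sin(5*x) + cos(x).
Expand u² and (u')² and integrate term by term on (0, π), using: for integers n ≥ 1, ∫_0^π sin²(nx) dx = ∫_0^π cos²(nx) dx = π/2; for n ≠ n', ∫_0^π sin(nx)sin(n'x) dx = ∫_0^π cos(nx)cos(n'x) dx = 0; and by product-to-sum, ∫_0^π sin(nx)cos(n'x) dx = ½∫_0^π [sin((n+n')x) + sin((n−n')x)] dx, which is 0 when n+n' is even and 2n/(n²−n'²) when n+n' is odd (it need not vanish on (0, π)).
  u² squared terms: (-4)²·∫cos(5x)² dx = 16·π/2 = 8*π;  (1)²·∫sin(x)² dx = 1·π/2 = π/2.
  u² cross terms: 2·(-4)·(1)·∫cos(5x)·sin(x) dx = -8·(0) = 0.
  So ∫_0^π u² dx = 8*π + π/2 + 0 = 17*π/2.
  (u')² squared terms: (20)²·∫sin(5x)² dx = 400·π/2 = 200*π;  (1)²·∫cos(x)² dx = 1·π/2 = π/2.
  (u')² cross terms: 2·(20)·(1)·∫sin(5x)·cos(x) dx = 40·(0) = 0.
  So ∫_0^π (u')² dx = 200*π + π/2 + 0 = 401*π/2.
||u||_{H^1}^2 = (17*π/2) + (401*π/2) = 209*π.


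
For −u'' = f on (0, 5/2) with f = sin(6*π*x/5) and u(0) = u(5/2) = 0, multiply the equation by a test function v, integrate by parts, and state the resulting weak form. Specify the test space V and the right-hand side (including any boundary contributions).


V = H^1_0(0, 5/2) (so v(0) = v(5/2) = 0); weak form: ∫_0^5/2 u'v' dx = ∫_0^5/2 (sin(6*π*x/5)) v dx for all v ∈ V.

Multiply both sides by a test function v and integrate from 0 to 5/2:
  ∫_0^5/2 −u''(x) v(x) dx = ∫_0^5/2 f(x) v(x) dx.
Integrate the LHS by parts once:
  ∫_0^5/2 −u'' v dx = −[u'(x) v(x)]_0^5/2 + ∫_0^5/2 u'(x) v'(x) dx.
Thus ∫_0^5/2 u'(x) v'(x) dx = ∫_0^5/2 f(x) v(x) dx + [u'(x) v(x)]_0^5/2.
Choose V so that boundary terms are either known or forced to vanish.
u is Dirichlet: u(0) = u(5/2) = 0. Let V = H^1_0(0, 5/2); then v(0) = v(5/2) = 0, and [u' v]_0^5/2 = 0.
Weak formulation: find u (satisfying any essential BC) such that ∫_0^5/2 u'(x) v'(x) dx = ∫_0^5/2 f v dx for all v ∈ V.
Substituting f(x) = sin(6*π*x/5), the right-hand side is ∫_0^5/2 (sin(6*π*x/5)) v dx.


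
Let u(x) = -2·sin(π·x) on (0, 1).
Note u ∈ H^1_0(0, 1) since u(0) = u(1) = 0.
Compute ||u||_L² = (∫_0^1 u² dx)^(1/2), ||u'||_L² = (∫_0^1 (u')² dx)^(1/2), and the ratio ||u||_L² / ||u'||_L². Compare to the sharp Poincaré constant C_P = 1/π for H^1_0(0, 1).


||u||_L² / ||u'||_L² = 1/π = C_P.

u(x) = -2·sin(π·x), so u'(x) = -2*π*cos(π*x).
Writing u(x) = A·sin(kπx/L) with A = -2 and k = 1, use ∫_0^L sin²(kπx/L) dx = L/2 and ∫_0^L cos²(kπx/L) dx = L/2.
u² = 4·sin²(π·x) and (u')² = 4*π^2·cos²(π·x), and each of sin², cos² integrates to L/2 = 1/2 over (0, 1).
∫_0^1 u² dx = 2, so ||u||_L² = sqrt(2).
∫_0^1 (u')² dx = 2*π^2, so ||u'||_L² = sqrt(2)*π.
Ratio ||u||_L² / ||u'||_L² = 1/π.
Sharp Poincaré constant on H^1_0(0, 1) is C_P = L/π = 1/π, achieved by sin(π·x).
This is the k = 1 eigenfunction (up to amplitude), so the ratio equals the sharp Poincaré constant exactly.


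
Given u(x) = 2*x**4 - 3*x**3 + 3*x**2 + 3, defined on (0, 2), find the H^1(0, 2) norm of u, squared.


||u||_{H^1}^2 = 187438/315

The H^1 norm (squared) on an interval (0, L) is
  ||u||_{H^1}^2 = ∫_0^L u(x)^2 dx + ∫_0^L u'(x)^2 dx.
Compute u'(x) = 8*x**3 - 9*x**2 + 6*x.
Then u(x)^2 = 4*x**8 - 12*x**7 + 21*x**6 - 18*x**5 + 21*x**4 - 18*x**3 + 18*x**2 + 9 and u'(x)^2 = 64*x**6 - 144*x**5 + 177*x**4 - 108*x**3 + 36*x**2.
Integrate each monomial from 0 to 2 using ∫_0^2 c·x^n dx = c·2^(n+1)/(n+1):
  ∫_0^2 u(x)^2 dx = ∫_0^2 (4*x^8 - 12*x^7 + 21*x^6 - 18*x^5 + 21*x^4 - 18*x^3 + 18*x^2 + 9) dx. Term by term:
    ∫_0^2 4*x^8 dx = 2048/9;  ∫_0^2 -12*x^7 dx = -384;  ∫_0^2 21*x^6 dx = 384;
    ∫_0^2 -18*x^5 dx = -192;  ∫_0^2 21*x^4 dx = 672/5;  ∫_0^2 -18*x^3 dx = -72;
    ∫_0^2 18*x^2 dx = 48;  ∫_0^2 9 dx = 18.
  Sum: 2048/9 − 384 + 384 − 192 + 672/5 − 72 + 48 + 18 = 7378/45.
  ∫_0^2 u'(x)^2 dx = ∫_0^2 (64*x^6 - 144*x^5 + 177*x^4 - 108*x^3 + 36*x^2) dx. Term by term:
    ∫_0^2 64*x^6 dx = 8192/7;  ∫_0^2 -144*x^5 dx = -1536;  ∫_0^2 177*x^4 dx = 5664/5;
    ∫_0^2 -108*x^3 dx = -432;  ∫_0^2 36*x^2 dx = 96.
  Sum: 8192/7 − 1536 + 5664/5 − 432 + 96 = 15088/35.
Adding: ||u||_{H^1}^2 = 7378/45 + 15088/35 = 187438/315.


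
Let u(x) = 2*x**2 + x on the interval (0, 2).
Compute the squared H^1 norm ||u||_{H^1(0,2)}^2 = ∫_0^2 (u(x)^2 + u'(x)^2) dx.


||u||_{H^1}^2 = 1574/15

The H^1 norm (squared) on an interval (0, L) is
  ||u||_{H^1}^2 = ∫_0^L u(x)^2 dx + ∫_0^L u'(x)^2 dx.
Compute u'(x) = 4*x + 1.
Then u(x)^2 = 4*x**4 + 4*x**3 + x**2 and u'(x)^2 = 16*x**2 + 8*x + 1.
Integrate each monomial from 0 to 2 using ∫_0^2 c·x^n dx = c·2^(n+1)/(n+1):
  ∫_0^2 u(x)^2 dx = ∫_0^2 (4*x^4 + 4*x^3 + x^2) dx. Term by term:
    ∫_0^2 4*x^4 dx = 128/5;  ∫_0^2 4*x^3 dx = 16;  ∫_0^2 x^2 dx = 8/3.
  Sum: 128/5 + 16 + 8/3 = 664/15.
  ∫_0^2 u'(x)^2 dx = ∫_0^2 (16*x^2 + 8*x + 1) dx. Term by term:
    ∫_0^2 16*x^2 dx = 128/3;  ∫_0^2 8*x dx = 16;  ∫_0^2 1 dx = 2.
  Sum: 128/3 + 16 + 2 = 182/3.
Adding: ||u||_{H^1}^2 = 664/15 + 182/3 = 1574/15.


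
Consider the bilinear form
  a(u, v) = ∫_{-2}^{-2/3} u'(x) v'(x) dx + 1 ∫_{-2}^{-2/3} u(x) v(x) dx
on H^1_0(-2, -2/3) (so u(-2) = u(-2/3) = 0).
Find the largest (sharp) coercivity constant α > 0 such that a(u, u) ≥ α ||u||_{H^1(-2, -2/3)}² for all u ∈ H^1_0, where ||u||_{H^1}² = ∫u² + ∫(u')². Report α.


α = 1

Coercivity of a(·,·) on H^1_0(-2, -2/3) means a(u, u) ≥ α ||u||_{H^1}² for every u ∈ H^1_0.
The interval has length L = 4/3, and Poincaré/coercivity depend only on L. Here a(u, u) = ∫(u')² + (1)·∫u².
Here c = 1 ≥ 1, so a(u,u) = ∫(u')² + c∫u² ≥ ∫(u')² + ∫u² = ||u||_{H^1}², i.e. α = 1 works. No larger α is possible: a(u,u) ≥ α||u||_{H^1}² means (1−α)∫(u')² ≥ (α−c)∫u², and for the modes u_n = sin(nπ(x−x₀)/L) (x₀ the left endpoint) one has ∫u_n²/∫(u_n')² = (L/(nπ))² → 0, so a(u_n,u_n)/||u_n||_{H^1}² → 1. Hence the optimal constant is α = 1.
Therefore α = 1.


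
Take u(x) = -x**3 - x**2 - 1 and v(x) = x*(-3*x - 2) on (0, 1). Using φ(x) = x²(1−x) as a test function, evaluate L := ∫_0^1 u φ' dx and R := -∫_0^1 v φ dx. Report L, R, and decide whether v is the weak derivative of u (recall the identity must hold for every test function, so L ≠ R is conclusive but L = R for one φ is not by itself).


LHS = 1/5, RHS = 1/5. Yes, v = u' weakly.

u(x) = -x**3 - x**2 - 1, classical derivative u'(x) = -3*x**2 - 2*x.
φ(x) = x²(1−x), so φ'(x) = x*(2 - 3*x).
Note φ(0) = φ(1) = 0, so the boundary term u·φ vanishes.
LHS = ∫_0^1 u(x) φ'(x) dx = ∫_0^1 (3*x^5 + x^4 - 2*x^3 + 3*x^2 - 2*x) dx. Term by term:
  ∫_0^1 3*x^5 dx = 1/2;  ∫_0^1 x^4 dx = 1/5;  ∫_0^1 -2*x^3 dx = -1/2;
  ∫_0^1 3*x^2 dx = 1;  ∫_0^1 -2*x dx = -1.
Sum: 1/2 + 1/5 − 1/2 + 1 − 1 = 1/5.
So LHS = 1/5.
∫_0^1 v(x) φ(x) dx = ∫_0^1 (3*x^5 - x^4 - 2*x^3) dx. Term by term:
  ∫_0^1 3*x^5 dx = 1/2;  ∫_0^1 -x^4 dx = -1/5;  ∫_0^1 -2*x^3 dx = -1/2.
Sum: 1/2 − 1/5 − 1/2 = -1/5.
So RHS = -∫_0^1 v(x) φ(x) dx = 1/5.
LHS = RHS, so the identity holds for this test φ.
Moreover u is smooth here and v(x) = u'(x) = -3*x**2 - 2*x pointwise, so the identity holds for every test function. Hence v is the weak derivative of u.


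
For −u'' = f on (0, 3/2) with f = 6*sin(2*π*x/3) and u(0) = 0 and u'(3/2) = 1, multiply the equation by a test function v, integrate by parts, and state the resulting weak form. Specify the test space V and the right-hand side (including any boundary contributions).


V = {v ∈ H^1(0, 3/2) : v(0) = 0} (test functions vanish at x = 0 where u is specified); weak form: ∫_0^3/2 u'v' dx = ∫_0^3/2 (6*sin(2*π*x/3)) v dx + v(3/2) for all v ∈ V.

Multiply both sides by a test function v and integrate from 0 to 3/2:
  ∫_0^3/2 −u''(x) v(x) dx = ∫_0^3/2 f(x) v(x) dx.
Integrate the LHS by parts once:
  ∫_0^3/2 −u'' v dx = −[u'(x) v(x)]_0^3/2 + ∫_0^3/2 u'(x) v'(x) dx.
Thus ∫_0^3/2 u'(x) v'(x) dx = ∫_0^3/2 f(x) v(x) dx + [u'(x) v(x)]_0^3/2.
Choose V so that boundary terms are either known or forced to vanish.
Mixed BC: u(0) = 0 (Dirichlet) and u'(3/2) = 1 (Neumann). Define V = {v ∈ H^1(0, 3/2) : v(0) = 0}. Then [u' v]_0^3/2 = u'(3/2)·v(3/2) − u'(0)·0 = v(3/2).
Weak formulation: find u (satisfying any essential BC) such that ∫_0^3/2 u'(x) v'(x) dx = ∫_0^3/2 f v dx + v(3/2) for all v ∈ V (Dirichlet at 0 absorbed into V; Neumann datum at x = 3/2 contributes the boundary term).
Substituting f(x) = 6*sin(2*π*x/3), the right-hand side is ∫_0^3/2 (6*sin(2*π*x/3)) v dx + v(3/2).


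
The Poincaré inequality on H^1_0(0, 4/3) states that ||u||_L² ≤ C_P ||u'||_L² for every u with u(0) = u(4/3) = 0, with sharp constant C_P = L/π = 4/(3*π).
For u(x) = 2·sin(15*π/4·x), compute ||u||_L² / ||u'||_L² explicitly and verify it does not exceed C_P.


||u||_L² / ||u'||_L² = 4/(15*π) < C_P = 4/(3*π).

u(x) = 2·sin(15*π/4·x), so u'(x) = 15*π*cos(15*π*x/4)/2.
Writing u(x) = A·sin(kπx/L) with A = 2 and k = 5, use ∫_0^L sin²(kπx/L) dx = L/2 and ∫_0^L cos²(kπx/L) dx = L/2.
u² = 4·sin²(15*π/4·x) and (u')² = 225*π^2/4·cos²(15*π/4·x), and each of sin², cos² integrates to L/2 = 2/3 over (0, 4/3).
∫_0^4/3 u² dx = 8/3, so ||u||_L² = 2*sqrt(6)/3.
∫_0^4/3 (u')² dx = 75*π^2/2, so ||u'||_L² = 5*sqrt(6)*π/2.
Ratio ||u||_L² / ||u'||_L² = 4/(15*π).
Sharp Poincaré constant on H^1_0(0, 4/3) is C_P = L/π = 4/(3*π), achieved by sin(3*π/4·x).
This is the k = 5 harmonic; the ratio L/(kπ) is strictly less than C_P = L/π, consistent with the sharp inequality ||u||_L² ≤ C_P ||u'||_L².


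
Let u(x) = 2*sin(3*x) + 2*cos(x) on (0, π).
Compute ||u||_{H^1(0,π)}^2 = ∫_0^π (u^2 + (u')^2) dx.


||u||_{H^1(0,π)}^2 = 24*π

u'(x) = -2*sin(x) + 6*cos(3*x).
Expand u² and (u')² and integrate term by term on (0, π), using: for integers n ≥ 1, ∫_0^π sin²(nx) dx = ∫_0^π cos²(nx) dx = π/2; for n ≠ n', ∫_0^π sin(nx)sin(n'x) dx = ∫_0^π cos(nx)cos(n'x) dx = 0; and by product-to-sum, ∫_0^π sin(nx)cos(n'x) dx = ½∫_0^π [sin((n+n')x) + sin((n−n')x)] dx, which is 0 when n+n' is even and 2n/(n²−n'²) when n+n' is odd (it need not vanish on (0, π)).
  u² squared terms: (2)²·∫cos(x)² dx = 4·π/2 = 2*π;  (2)²·∫sin(3x)² dx = 4·π/2 = 2*π.
  u² cross terms: 2·(2)·(2)·∫cos(x)·sin(3x) dx = 8·(0) = 0.
  So ∫_0^π u² dx = 2*π + 2*π + 0 = 4*π.
  (u')² squared terms: (-2)²·∫sin(x)² dx = 4·π/2 = 2*π;  (6)²·∫cos(3x)² dx = 36·π/2 = 18*π.
  (u')² cross terms: 2·(-2)·(6)·∫sin(x)·cos(3x) dx = -24·(0) = 0.
  So ∫_0^π (u')² dx = 2*π + 18*π + 0 = 20*π.
||u||_{H^1}^2 = (4*π) + (20*π) = 24*π.


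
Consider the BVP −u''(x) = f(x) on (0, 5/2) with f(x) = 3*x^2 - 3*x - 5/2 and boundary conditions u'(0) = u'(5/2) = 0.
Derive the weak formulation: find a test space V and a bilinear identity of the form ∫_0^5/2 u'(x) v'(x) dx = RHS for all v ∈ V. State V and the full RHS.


V = H^1(0, 5/2) (no boundary constraint on v; u is determined up to an additive constant); weak form: ∫_0^5/2 u'v' dx = ∫_0^5/2 (3*x^2 - 3*x - 5/2) v dx for all v ∈ V.

Multiply both sides by a test function v and integrate from 0 to 5/2:
  ∫_0^5/2 −u''(x) v(x) dx = ∫_0^5/2 f(x) v(x) dx.
Integrate the LHS by parts once:
  ∫_0^5/2 −u'' v dx = −[u'(x) v(x)]_0^5/2 + ∫_0^5/2 u'(x) v'(x) dx.
Thus ∫_0^5/2 u'(x) v'(x) dx = ∫_0^5/2 f(x) v(x) dx + [u'(x) v(x)]_0^5/2.
Choose V so that boundary terms are either known or forced to vanish.
u has homogeneous Neumann: u'(0) = u'(5/2) = 0. So [u' v]_0^5/2 = 0·v(5/2) − 0·v(0) = 0 for any v; take V = H^1(0, 5/2).
Weak formulation: find u (satisfying any essential BC) such that ∫_0^5/2 u'(x) v'(x) dx = ∫_0^5/2 f v dx for all v ∈ V (homogeneous Neumann, so boundary terms vanish).
Substituting f(x) = 3*x^2 - 3*x - 5/2, the right-hand side is ∫_0^5/2 (3*x^2 - 3*x - 5/2) v dx.
Compatibility check (pure Neumann): taking v ≡ 1 ∈ V gives 0 = ∫_0^5/2 f dx + (0) − (0), i.e. ∫_0^5/2 f dx must equal u'(0) − u'(5/2) = 0. Indeed ∫_0^5/2 (3*x^2 - 3*x - 5/2) dx = 0, so the data are compatible. The solution is then unique only up to an additive constant (fix it e.g. by requiring ∫_0^5/2 u dx = 0).


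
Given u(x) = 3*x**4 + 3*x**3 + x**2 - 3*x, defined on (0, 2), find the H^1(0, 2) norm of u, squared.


||u||_{H^1}^2 = 693514/105

The H^1 norm (squared) on an interval (0, L) is
  ||u||_{H^1}^2 = ∫_0^L u(x)^2 dx + ∫_0^L u'(x)^2 dx.
Compute u'(x) = 12*x**3 + 9*x**2 + 2*x - 3.
Then u(x)^2 = 9*x**8 + 18*x**7 + 15*x**6 - 12*x**5 - 17*x**4 - 6*x**3 + 9*x**2 and u'(x)^2 = 144*x**6 + 216*x**5 + 129*x**4 - 36*x**3 - 50*x**2 - 12*x + 9.
Integrate each monomial from 0 to 2 using ∫_0^2 c·x^n dx = c·2^(n+1)/(n+1):
  ∫_0^2 u(x)^2 dx = ∫_0^2 (9*x^8 + 18*x^7 + 15*x^6 - 12*x^5 - 17*x^4 - 6*x^3 + 9*x^2) dx. Term by term:
    ∫_0^2 9*x^8 dx = 512;  ∫_0^2 18*x^7 dx = 576;  ∫_0^2 15*x^6 dx = 1920/7;
    ∫_0^2 -12*x^5 dx = -128;  ∫_0^2 -17*x^4 dx = -544/5;  ∫_0^2 -6*x^3 dx = -24;
    ∫_0^2 9*x^2 dx = 24.
  Sum: 512 + 576 + 1920/7 − 128 − 544/5 − 24 + 24 = 39392/35.
  ∫_0^2 u'(x)^2 dx = ∫_0^2 (144*x^6 + 216*x^5 + 129*x^4 - 36*x^3 - 50*x^2 - 12*x + 9) dx. Term by term:
    ∫_0^2 144*x^6 dx = 18432/7;  ∫_0^2 216*x^5 dx = 2304;  ∫_0^2 129*x^4 dx = 4128/5;
    ∫_0^2 -36*x^3 dx = -144;  ∫_0^2 -50*x^2 dx = -400/3;  ∫_0^2 -12*x dx = -24;
    ∫_0^2 9 dx = 18.
  Sum: 18432/7 + 2304 + 4128/5 − 144 − 400/3 − 24 + 18 = 575338/105.
Adding: ||u||_{H^1}^2 = 39392/35 + 575338/105 = 693514/105.


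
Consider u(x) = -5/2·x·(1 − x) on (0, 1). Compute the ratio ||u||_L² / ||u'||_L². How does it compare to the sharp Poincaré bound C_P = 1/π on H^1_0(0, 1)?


||u||_L² / ||u'||_L² = sqrt(10)/10 < C_P = 1/π.

u(x) = -5/2·x·(1 − x), so u'(x) = 5*x - 5/2.
u(x) = -5/2·x·(1 − x) vanishes at x = 0 and x = 1, so u ∈ H^1_0(0, 1). Differentiate via the product rule and integrate the resulting polynomials term by term.
  ∫_0^1 u² dx = ∫_0^1 (25*x^4/4 - 25*x^3/2 + 25*x^2/4) dx. Term by term:
    ∫_0^1 25*x^4/4 dx = 5/4;  ∫_0^1 -25*x^3/2 dx = -25/8;  ∫_0^1 25*x^2/4 dx = 25/12.
  Sum: 5/4 − 25/8 + 25/12 = 5/24.
  ∫_0^1 (u')² dx = ∫_0^1 (25*x^2 - 25*x + 25/4) dx. Term by term:
    ∫_0^1 25*x^2 dx = 25/3;  ∫_0^1 -25*x dx = -25/2;  ∫_0^1 25/4 dx = 25/4.
  Sum: 25/3 − 25/2 + 25/4 = 25/12.
∫_0^1 u² dx = 5/24, so ||u||_L² = sqrt(30)/12.
∫_0^1 (u')² dx = 25/12, so ||u'||_L² = 5*sqrt(3)/6.
Ratio ||u||_L² / ||u'||_L² = sqrt(10)/10.
Sharp Poincaré constant on H^1_0(0, 1) is C_P = L/π = 1/π, achieved by sin(π·x).
A polynomial bump cannot attain the sharp Poincaré constant (only the first sine eigenfunction does), so the ratio is strictly less than C_P, consistent with ||u||_L² ≤ C_P ||u'||_L².


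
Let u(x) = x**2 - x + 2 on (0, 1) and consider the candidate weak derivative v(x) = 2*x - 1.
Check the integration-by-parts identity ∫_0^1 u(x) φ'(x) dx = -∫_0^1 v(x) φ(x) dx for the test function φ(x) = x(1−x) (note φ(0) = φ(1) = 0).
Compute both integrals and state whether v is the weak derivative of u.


LHS = 0, RHS = 0. Yes, v = u' weakly.

u(x) = x**2 - x + 2, classical derivative u'(x) = 2*x - 1.
φ(x) = x(1−x), so φ'(x) = 1 - 2*x.
Note φ(0) = φ(1) = 0, so the boundary term u·φ vanishes.
LHS = ∫_0^1 u(x) φ'(x) dx = ∫_0^1 (-2*x^3 + 3*x^2 - 5*x + 2) dx. Term by term:
  ∫_0^1 -2*x^3 dx = -1/2;  ∫_0^1 3*x^2 dx = 1;  ∫_0^1 -5*x dx = -5/2;
  ∫_0^1 2 dx = 2.
Sum: -1/2 + 1 − 5/2 + 2 = 0.
So LHS = 0.
∫_0^1 v(x) φ(x) dx = ∫_0^1 (-2*x^3 + 3*x^2 - x) dx. Term by term:
  ∫_0^1 -2*x^3 dx = -1/2;  ∫_0^1 3*x^2 dx = 1;  ∫_0^1 -x dx = -1/2.
Sum: -1/2 + 1 − 1/2 = 0.
So RHS = -∫_0^1 v(x) φ(x) dx = 0.
LHS = RHS, so the identity holds for this test φ.
Moreover u is smooth here and v(x) = u'(x) = 2*x - 1 pointwise, so the identity holds for every test function. Hence v is the weak derivative of u.


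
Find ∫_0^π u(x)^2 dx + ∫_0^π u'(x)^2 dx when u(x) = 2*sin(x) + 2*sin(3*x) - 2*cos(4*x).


||u||_{H^1(0,π)}^2 = 14144/105 + 58*π

u'(x) = 8*sin(4*x) + 2*cos(x) + 6*cos(3*x).
Expand u² and (u')² and integrate term by term on (0, π), using: for integers n ≥ 1, ∫_0^π sin²(nx) dx = ∫_0^π cos²(nx) dx = π/2; for n ≠ n', ∫_0^π sin(nx)sin(n'x) dx = ∫_0^π cos(nx)cos(n'x) dx = 0; and by product-to-sum, ∫_0^π sin(nx)cos(n'x) dx = ½∫_0^π [sin((n+n')x) + sin((n−n')x)] dx, which is 0 when n+n' is even and 2n/(n²−n'²) when n+n' is odd (it need not vanish on (0, π)).
  u² squared terms: (-2)²·∫cos(4x)² dx = 4·π/2 = 2*π;  (2)²·∫sin(x)² dx = 4·π/2 = 2*π;  (2)²·∫sin(3x)² dx = 4·π/2 = 2*π.
  u² cross terms: 2·(-2)·(2)·∫cos(4x)·sin(x) dx = -8·(-2/15) = 16/15;  2·(-2)·(2)·∫cos(4x)·sin(3x) dx = -8·(-6/7) = 48/7;  2·(2)·(2)·∫sin(x)·sin(3x) dx = 8·(0) = 0.
  So ∫_0^π u² dx = 2*π + 2*π + 2*π + 16/15 + 48/7 + 0 = 832/105 + 6*π.
  (u')² squared terms: (2)²·∫cos(x)² dx = 4·π/2 = 2*π;  (6)²·∫cos(3x)² dx = 36·π/2 = 18*π;  (8)²·∫sin(4x)² dx = 64·π/2 = 32*π.
  (u')² cross terms: 2·(2)·(6)·∫cos(x)·cos(3x) dx = 24·(0) = 0;  2·(2)·(8)·∫cos(x)·sin(4x) dx = 32·(8/15) = 256/15;  2·(6)·(8)·∫cos(3x)·sin(4x) dx = 96·(8/7) = 768/7.
  So ∫_0^π (u')² dx = 2*π + 18*π + 32*π + 0 + 256/15 + 768/7 = 13312/105 + 52*π.
||u||_{H^1}^2 = (832/105 + 6*π) + (13312/105 + 52*π) = 14144/105 + 58*π.


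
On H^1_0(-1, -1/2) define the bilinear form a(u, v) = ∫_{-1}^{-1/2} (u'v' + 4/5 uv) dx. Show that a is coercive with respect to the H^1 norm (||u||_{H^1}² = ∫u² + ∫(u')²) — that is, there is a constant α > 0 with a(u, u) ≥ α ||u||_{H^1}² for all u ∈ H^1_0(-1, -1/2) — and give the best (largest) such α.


α = 4*(1 + 5*π^2)/(5*(1 + 4*π^2))

Coercivity of a(·,·) on H^1_0(-1, -1/2) means a(u, u) ≥ α ||u||_{H^1}² for every u ∈ H^1_0.
The interval has length L = 1/2, and Poincaré/coercivity depend only on L. Here a(u, u) = ∫(u')² + (4/5)·∫u².
Here 0 < c = 4/5 < 1. The condition a(u,u) ≥ α||u||_{H^1}² reads (1−α)∫(u')² ≥ (α−c)∫u². Any admissible α is ≤ 1 (rapidly oscillating u have ∫u²/∫(u')² → 0), and α = 1 would force 0 ≥ (1−c)∫u², impossible since c < 1; so 1−α > 0. By the sharp Poincaré inequality on H^1_0 of an interval of length L, ∫(u')² ≥ (π/L)²∫u² with equality for the first sine mode sin(π(x−x₀)/L) (x₀ the left endpoint), so the inequality holds for all u iff (1−α)(π/L)² ≥ α − c, i.e. α ≤ ((π/L)² + c)/((π/L)² + 1) = (1 + c(L/π)²)/(1 + (L/π)²). With (π/L)² = 4*π^2 and c = 4/5, the largest admissible constant is α = ((π/L)² + c)/((π/L)² + 1).
Simplifying, α = 4*(1 + 5*π^2)/(5*(1 + 4*π^2)).


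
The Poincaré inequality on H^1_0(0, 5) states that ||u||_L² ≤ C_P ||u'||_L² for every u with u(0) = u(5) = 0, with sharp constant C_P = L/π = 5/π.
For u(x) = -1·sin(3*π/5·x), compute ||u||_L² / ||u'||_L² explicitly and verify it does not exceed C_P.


||u||_L² / ||u'||_L² = 5/(3*π) < C_P = 5/π.

u(x) = -1·sin(3*π/5·x), so u'(x) = -3*π*cos(3*π*x/5)/5.
Writing u(x) = A·sin(kπx/L) with A = -1 and k = 3, use ∫_0^L sin²(kπx/L) dx = L/2 and ∫_0^L cos²(kπx/L) dx = L/2.
u² = 1·sin²(3*π/5·x) and (u')² = 9*π^2/25·cos²(3*π/5·x), and each of sin², cos² integrates to L/2 = 5/2 over (0, 5).
∫_0^5 u² dx = 5/2, so ||u||_L² = sqrt(10)/2.
∫_0^5 (u')² dx = 9*π^2/10, so ||u'||_L² = 3*sqrt(10)*π/10.
Ratio ||u||_L² / ||u'||_L² = 5/(3*π).
Sharp Poincaré constant on H^1_0(0, 5) is C_P = L/π = 5/π, achieved by sin(π/5·x).
This is the k = 3 harmonic; the ratio L/(kπ) is strictly less than C_P = L/π, consistent with the sharp inequality ||u||_L² ≤ C_P ||u'||_L².


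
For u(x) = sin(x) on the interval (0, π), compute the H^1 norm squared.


||u||_{H^1(0,π)}^2 = π

u'(x) = cos(x).
Expand u² and (u')² and integrate term by term on (0, π), using: for integers n ≥ 1, ∫_0^π sin²(nx) dx = ∫_0^π cos²(nx) dx = π/2; for n ≠ n', ∫_0^π sin(nx)sin(n'x) dx = ∫_0^π cos(nx)cos(n'x) dx = 0; and by product-to-sum, ∫_0^π sin(nx)cos(n'x) dx = ½∫_0^π [sin((n+n')x) + sin((n−n')x)] dx, which is 0 when n+n' is even and 2n/(n²−n'²) when n+n' is odd (it need not vanish on (0, π)).
  u² squared terms: (1)²·∫sin(x)² dx = 1·π/2 = π/2.
  So ∫_0^π u² dx = π/2.
  (u')² squared terms: (1)²·∫cos(x)² dx = 1·π/2 = π/2.
  So ∫_0^π (u')² dx = π/2.
||u||_{H^1}^2 = (π/2) + (π/2) = π.


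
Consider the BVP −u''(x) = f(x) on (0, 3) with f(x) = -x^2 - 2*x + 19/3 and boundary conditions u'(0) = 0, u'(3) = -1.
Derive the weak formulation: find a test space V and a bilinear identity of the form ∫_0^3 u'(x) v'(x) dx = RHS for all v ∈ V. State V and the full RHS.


V = H^1(0, 3) (v unrestricted at boundary; u is determined up to an additive constant); weak form: ∫_0^3 u'v' dx = ∫_0^3 (-x^2 - 2*x + 19/3) v dx − v(3) for all v ∈ V.

Multiply both sides by a test function v and integrate from 0 to 3:
  ∫_0^3 −u''(x) v(x) dx = ∫_0^3 f(x) v(x) dx.
Integrate the LHS by parts once:
  ∫_0^3 −u'' v dx = −[u'(x) v(x)]_0^3 + ∫_0^3 u'(x) v'(x) dx.
Thus ∫_0^3 u'(x) v'(x) dx = ∫_0^3 f(x) v(x) dx + [u'(x) v(x)]_0^3.
Choose V so that boundary terms are either known or forced to vanish.
u has inhomogeneous Neumann u'(0) = 0, u'(3) = -1. [u' v]_0^3 = (-1)·v(3) − (0)·v(0) = − v(3). Take V = H^1(0, 3); boundary term becomes part of RHS.
Weak formulation: find u (satisfying any essential BC) such that ∫_0^3 u'(x) v'(x) dx = ∫_0^3 f v dx − v(3) for all v ∈ V (Neumann data are natural BCs: they enter the RHS as boundary terms).
Substituting f(x) = -x^2 - 2*x + 19/3, the right-hand side is ∫_0^3 (-x^2 - 2*x + 19/3) v dx − v(3).
Compatibility check (pure Neumann): taking v ≡ 1 ∈ V gives 0 = ∫_0^3 f dx + (-1) − (0), i.e. ∫_0^3 f dx must equal u'(0) − u'(3) = 1. Indeed ∫_0^3 (-x^2 - 2*x + 19/3) dx = 1, so the data are compatible. The solution is then unique only up to an additive constant (fix it e.g. by requiring ∫_0^3 u dx = 0).


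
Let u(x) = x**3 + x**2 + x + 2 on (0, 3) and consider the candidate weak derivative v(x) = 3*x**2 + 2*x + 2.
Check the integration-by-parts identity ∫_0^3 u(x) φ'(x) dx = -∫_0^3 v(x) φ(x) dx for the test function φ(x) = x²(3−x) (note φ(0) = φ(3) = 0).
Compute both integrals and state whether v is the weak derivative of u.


LHS = -2079/20, RHS = -1107/10. No, v is not the weak derivative of u.

u(x) = x**3 + x**2 + x + 2, classical derivative u'(x) = 3*x**2 + 2*x + 1.
φ(x) = x²(3−x), so φ'(x) = 3*x*(2 - x).
Note φ(0) = φ(3) = 0, so the boundary term u·φ vanishes.
LHS = ∫_0^3 u(x) φ'(x) dx = ∫_0^3 (-3*x^5 + 3*x^4 + 3*x^3 + 12*x) dx. Term by term:
  ∫_0^3 -3*x^5 dx = -729/2;  ∫_0^3 3*x^4 dx = 729/5;  ∫_0^3 3*x^3 dx = 243/4;
  ∫_0^3 12*x dx = 54.
Sum: -729/2 + 729/5 + 243/4 + 54 = -2079/20.
So LHS = -2079/20.
∫_0^3 v(x) φ(x) dx = ∫_0^3 (-3*x^5 + 7*x^4 + 4*x^3 + 6*x^2) dx. Term by term:
  ∫_0^3 -3*x^5 dx = -729/2;  ∫_0^3 7*x^4 dx = 1701/5;  ∫_0^3 4*x^3 dx = 81;
  ∫_0^3 6*x^2 dx = 54.
Sum: -729/2 + 1701/5 + 81 + 54 = 1107/10.
So RHS = -∫_0^3 v(x) φ(x) dx = -1107/10.
LHS − RHS = 27/4 ≠ 0, so the identity fails.
(For a valid weak derivative the identity must hold for EVERY test function, in particular this one. The failure shows v is NOT the weak derivative of u.)
Correct weak derivative would be u'(x) = 3*x**2 + 2*x + 1.


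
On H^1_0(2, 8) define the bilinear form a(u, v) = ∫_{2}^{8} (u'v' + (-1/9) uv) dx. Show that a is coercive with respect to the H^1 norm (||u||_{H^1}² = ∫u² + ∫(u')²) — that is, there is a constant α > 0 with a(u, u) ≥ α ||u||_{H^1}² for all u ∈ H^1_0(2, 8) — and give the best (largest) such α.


α = (-4 + π^2)/(π^2 + 36)

Coercivity of a(·,·) on H^1_0(2, 8) means a(u, u) ≥ α ||u||_{H^1}² for every u ∈ H^1_0.
The interval has length L = 6, and Poincaré/coercivity depend only on L. Here a(u, u) = ∫(u')² + (-1/9)·∫u².
Here c = -1/9 < 0 with |c| < (π/L)² = π^2/36, so coercivity still holds. The condition a(u,u) ≥ α||u||_{H^1}² reads (1−α)∫(u')² ≥ (α−c)∫u². Any admissible α is ≤ 1 (rapidly oscillating u have ∫u²/∫(u')² → 0), and α = 1 would force 0 ≥ (1−c)∫u², impossible since c < 1; so 1−α > 0. By the sharp Poincaré inequality on H^1_0 of an interval of length L, ∫(u')² ≥ (π/L)²∫u² with equality for the first sine mode sin(π(x−x₀)/L) (x₀ the left endpoint), so the inequality holds for all u iff (1−α)(π/L)² ≥ α − c, i.e. α ≤ ((π/L)² + c)/((π/L)² + 1) = (1 + c(L/π)²)/(1 + (L/π)²). (Direct route, valid since c ≤ 0: Poincaré gives c∫u² ≥ c(L/π)²∫(u')², so a(u,u) ≥ (1 + c(L/π)²)∫(u')², while ||u||_{H^1}² ≤ (1 + (L/π)²)∫(u')²; dividing yields the same α.) With (π/L)² = π^2/36 and c = -1/9, the largest admissible constant is α = ((π/L)² + c)/((π/L)² + 1).
Simplifying, α = (-4 + π^2)/(π^2 + 36).
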